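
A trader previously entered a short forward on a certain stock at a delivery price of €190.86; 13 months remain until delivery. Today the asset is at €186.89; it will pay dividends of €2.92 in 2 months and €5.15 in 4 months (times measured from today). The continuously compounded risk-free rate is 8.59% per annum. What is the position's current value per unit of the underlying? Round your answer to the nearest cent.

-€5.11

PV(remaining dividends) I = 2.92·e^(−0.0859·2/12) + 5.15·e^(−0.0859·4/12) = 7.8831
Current forward F = (S − I)·e^(rT) = (186.89 − 7.8831)·e^(0.0859·13/12) = 179.0069 × 1.097526 = 196.4647
Value (long) = (F − K)·e^(−rT) = (196.4647 − 190.86) × 0.911140 = 5.1067
Short position value = −(long value) = -€5.11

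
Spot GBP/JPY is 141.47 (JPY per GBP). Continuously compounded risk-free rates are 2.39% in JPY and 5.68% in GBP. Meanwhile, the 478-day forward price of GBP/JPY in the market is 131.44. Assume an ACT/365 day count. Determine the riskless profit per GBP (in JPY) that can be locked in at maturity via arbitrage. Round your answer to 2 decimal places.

4.06 per GBP (in JPY)

Fair forward: F* = S·e^(carry·T), with carry = (r_JPY − r_GBP) = 0.0239 − 0.0568 = -0.0329
F* = 141.47 · e^(-0.0329 × 478/365) = 141.47 · e^-0.043085 = 141.47 × 0.957830 = 135.5042
Market 131.44 < fair 135.5042: forward underpriced → reverse cash-and-carry (short spot, go long the forward).
At maturity, profit = |F_mkt − F*| = |131.44 − 135.5042| = 4.06 per GBP (in JPY)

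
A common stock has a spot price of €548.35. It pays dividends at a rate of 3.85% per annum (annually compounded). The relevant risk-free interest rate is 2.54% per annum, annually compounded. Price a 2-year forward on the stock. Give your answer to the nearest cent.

F = S · (1+r)^T / (1+q)^T
= 548.35 × 1.051445 / 1.078482 = 548.35 × 0.974931
F = €534.60

€534.60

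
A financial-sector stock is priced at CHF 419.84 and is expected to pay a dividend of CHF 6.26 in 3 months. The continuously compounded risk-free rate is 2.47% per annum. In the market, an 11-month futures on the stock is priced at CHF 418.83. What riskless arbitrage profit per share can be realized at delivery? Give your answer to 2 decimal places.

CHF 4.26 per share

PV(dividends) I = 6.26·e^(−0.0247·3/12) = 6.2215
Fair futures F* = (S − I)·e^(rT) = (419.84 − 6.2215)·e^0.022642 = 413.6185 × 1.022900 = 423.0904
Market CHF 418.83 < fair 423.0904: forward underpriced → reverse cash-and-carry (short the stock, invest proceeds at r, pay the dividends, go long the forward).
Profit at T = |F_mkt − F*| = |418.83 − 423.0904| = CHF 4.26 per share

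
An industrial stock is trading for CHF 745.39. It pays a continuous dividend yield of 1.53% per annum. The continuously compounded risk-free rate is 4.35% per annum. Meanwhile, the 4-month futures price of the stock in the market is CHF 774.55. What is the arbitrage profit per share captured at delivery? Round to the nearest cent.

Fair futures: F* = S·e^(carry·T), with carry = (r − q) = 0.0435 − 0.0153 = 0.0282
F* = 745.39 · e^(0.0282 × 4/12) = 745.39 · e^0.009400 = 745.39 × 1.009444 = CHF 752.4295
Market CHF 774.55 > fair CHF 752.4295: forward overpriced → cash-and-carry (buy spot, short the forward).
At maturity, profit = |F_mkt − F*| = |774.55 − 752.4295| = CHF 22.12 per share

CHF 22.12 per share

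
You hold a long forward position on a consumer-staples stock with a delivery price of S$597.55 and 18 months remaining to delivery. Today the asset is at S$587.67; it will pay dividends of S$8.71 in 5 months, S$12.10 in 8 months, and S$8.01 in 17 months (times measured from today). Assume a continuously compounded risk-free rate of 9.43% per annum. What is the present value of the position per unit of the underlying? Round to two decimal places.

PV(remaining dividends) I = 8.71·e^(−0.0943·5/12) + 12.10·e^(−0.0943·8/12) + 8.01·e^(−0.0943·17/12) = 26.7455
Current forward F = (S − I)·e^(rT) = (587.67 − 26.7455)·e^(0.0943·18/12) = 560.9245 × 1.151943 = 646.1531
Value (long) = (F − K)·e^(−rT) = (646.1531 − 597.55) × 0.868099 = 42.1923
Value = S$42.19

S$42.19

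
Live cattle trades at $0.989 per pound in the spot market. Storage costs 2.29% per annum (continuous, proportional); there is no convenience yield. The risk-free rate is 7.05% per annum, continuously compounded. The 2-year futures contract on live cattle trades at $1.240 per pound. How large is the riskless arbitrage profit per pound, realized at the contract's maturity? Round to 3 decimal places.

Fair futures: F* = S·e^(carry·T), with carry = (r + u) = 0.0705 + 0.0229 = 0.0934
F* = 0.989 · e^(0.0934 × 2) = 0.989 · e^0.186800 = 0.989 × 1.205386 = $1.1921
Market $1.240 > fair $1.1921: forward overpriced → cash-and-carry (buy spot, short the forward).
At maturity, profit = |F_mkt − F*| = |1.240 − 1.1921| = $0.048 per pound

$0.048 per pound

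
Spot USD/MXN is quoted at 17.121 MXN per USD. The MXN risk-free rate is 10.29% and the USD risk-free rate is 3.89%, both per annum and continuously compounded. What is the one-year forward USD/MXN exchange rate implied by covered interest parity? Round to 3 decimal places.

18.253

F = S·e^((r_MXN − r_USD)T) = 17.121 · e^((0.1029 − 0.0389) × 12/12)
= 17.121 · e^0.064000 = 17.121 × 1.066092
F = 18.253 MXN per USD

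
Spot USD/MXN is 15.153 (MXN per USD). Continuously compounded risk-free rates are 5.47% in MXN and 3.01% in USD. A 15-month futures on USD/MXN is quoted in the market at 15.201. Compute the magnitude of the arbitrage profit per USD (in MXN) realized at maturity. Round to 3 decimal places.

Fair futures: F* = S·e^(carry·T), with carry = (r_MXN − r_USD) = 0.0547 − 0.0301 = 0.0246
F* = 15.153 · e^(0.0246 × 15/12) = 15.153 · e^0.030750 = 15.153 × 1.031228 = 15.6262
Market 15.201 < fair 15.6262: forward underpriced → reverse cash-and-carry (short spot, go long the forward).
At maturity, profit = |F_mkt − F*| = |15.201 − 15.6262| = 0.425 per USD (in MXN)

0.425 per USD (in MXN)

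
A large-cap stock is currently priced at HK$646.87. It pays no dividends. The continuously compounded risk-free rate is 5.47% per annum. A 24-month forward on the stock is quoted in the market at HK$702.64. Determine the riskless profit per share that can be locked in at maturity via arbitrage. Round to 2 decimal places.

HK$19.01 per share

Fair forward: F* = S·e^(carry·T), with carry = r = 0.0547
F* = 646.87 · e^(0.0547 × 24/12) = 646.87 · e^0.109400 = 646.87 × 1.115609 = HK$721.6540
Market HK$702.64 < fair HK$721.6540: forward underpriced → reverse cash-and-carry (short spot, go long the forward).
At maturity, profit = |F_mkt − F*| = |702.64 − 721.6540| = HK$19.01 per share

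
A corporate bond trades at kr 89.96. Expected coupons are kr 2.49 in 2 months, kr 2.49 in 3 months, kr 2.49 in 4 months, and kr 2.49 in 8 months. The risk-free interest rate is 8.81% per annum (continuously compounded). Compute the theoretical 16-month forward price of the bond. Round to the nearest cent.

PV(coupons) I = 2.49·e^(−0.0881·2/12) + 2.49·e^(−0.0881·3/12) + 2.49·e^(−0.0881·4/12) + 2.49·e^(−0.0881·8/12)
I = 2.4537 + 2.4358 + 2.4179 + 2.3480 = 9.6554
F = (S − I)·e^(rT) = (89.96 − 9.6554) · e^(0.0881·16/12)
= 80.3046 · e^0.117467 = 80.3046 × 1.124645 = kr 90.31

kr 90.31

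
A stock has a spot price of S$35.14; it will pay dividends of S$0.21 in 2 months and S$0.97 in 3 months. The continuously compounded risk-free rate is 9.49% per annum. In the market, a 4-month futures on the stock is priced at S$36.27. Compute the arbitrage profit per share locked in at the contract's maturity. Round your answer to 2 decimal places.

PV(dividends) I = 0.21·e^(−0.0949·2/12) + 0.97·e^(−0.0949·3/12) = 1.1540
Fair futures F* = (S − I)·e^(rT) = (35.14 − 1.1540)·e^0.031633 = 33.9860 × 1.032139 = 35.0783
Market S$36.27 > fair 35.0783: forward overpriced → cash-and-carry (borrow at r, buy the stock and collect the dividends, short the forward).
Profit at T = |F_mkt − F*| = |36.27 − 35.0783| = S$1.19 per share

S$1.19 per share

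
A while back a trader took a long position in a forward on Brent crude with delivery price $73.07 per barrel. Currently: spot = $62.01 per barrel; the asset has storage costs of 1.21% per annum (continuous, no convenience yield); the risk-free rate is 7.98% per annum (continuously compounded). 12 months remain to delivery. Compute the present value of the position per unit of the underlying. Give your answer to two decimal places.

Current fair forward for the remaining 12 months: F = S·e^((r + u)·T), (r + u) = 0.0798 + 0.0121 = 0.0919
F = 62.01 · e^(0.0919 × 12/12) = 62.01 × 1.096255 = 67.9788
Value of long forward = (F − K)·e^(−rT) = (67.9788 − 73.07) · e^(−0.0798·12/12)
= -5.0912 × 0.923301 = -4.70

-$4.70 per barrel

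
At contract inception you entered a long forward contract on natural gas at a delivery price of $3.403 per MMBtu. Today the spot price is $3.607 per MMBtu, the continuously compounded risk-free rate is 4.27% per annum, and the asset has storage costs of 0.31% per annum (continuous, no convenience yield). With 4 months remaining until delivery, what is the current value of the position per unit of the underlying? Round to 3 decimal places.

$0.256 per MMBtu

Current fair forward for the remaining 4 months: F = S·e^((r + u)·T), (r + u) = 0.0427 + 0.0031 = 0.0458
F = 3.607 · e^(0.0458 × 4/12) = 3.607 × 1.015384 = 3.6625
Value of long forward = (F − K)·e^(−rT) = (3.6625 − 3.403) · e^(−0.0427·4/12)
= 0.2595 × 0.985867 = 0.256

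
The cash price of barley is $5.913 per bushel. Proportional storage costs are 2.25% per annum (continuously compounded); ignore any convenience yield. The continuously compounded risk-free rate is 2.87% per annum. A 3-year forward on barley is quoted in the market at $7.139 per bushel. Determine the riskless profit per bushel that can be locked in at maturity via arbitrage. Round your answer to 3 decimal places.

$0.244 per bushel

Fair forward: F* = S·e^(carry·T), with carry = (r + u) = 0.0287 + 0.0225 = 0.0512
F* = 5.913 · e^(0.0512 × 3) = 5.913 · e^0.153600 = 5.913 × 1.166024 = $6.8947
Market $7.139 > fair $6.8947: forward overpriced → cash-and-carry (buy spot, short the forward).
At maturity, profit = |F_mkt − F*| = |7.139 − 6.8947| = $0.244 per bushel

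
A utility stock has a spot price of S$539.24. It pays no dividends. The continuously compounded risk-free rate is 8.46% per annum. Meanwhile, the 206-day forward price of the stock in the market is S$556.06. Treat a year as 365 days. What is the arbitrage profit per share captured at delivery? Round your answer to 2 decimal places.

Fair forward: F* = S·e^(carry·T), with carry = r = 0.0846
F* = 539.24 · e^(0.0846 × 206/365) = 539.24 · e^0.047747 = 539.24 × 1.048905 = S$565.6115
Market S$556.06 < fair S$565.6115: forward underpriced → reverse cash-and-carry (short spot, go long the forward).
At maturity, profit = |F_mkt − F*| = |556.06 − 565.6115| = S$9.55 per share

S$9.55 per share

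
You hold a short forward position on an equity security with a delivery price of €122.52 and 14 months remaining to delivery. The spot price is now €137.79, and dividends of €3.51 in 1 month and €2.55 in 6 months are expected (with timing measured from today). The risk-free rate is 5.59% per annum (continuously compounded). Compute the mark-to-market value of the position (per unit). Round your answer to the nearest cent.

PV(remaining dividends) I = 3.51·e^(−0.0559·1/12) + 2.55·e^(−0.0559·6/12) = 5.9734
Current forward F = (S − I)·e^(rT) = (137.79 − 5.9734)·e^(0.0559·14/12) = 131.8166 × 1.067390 = 140.6997
Value (long) = (F − K)·e^(−rT) = (140.6997 − 122.52) × 0.936864 = 17.0319
Short position value = −(long value) = -€17.03

-€17.03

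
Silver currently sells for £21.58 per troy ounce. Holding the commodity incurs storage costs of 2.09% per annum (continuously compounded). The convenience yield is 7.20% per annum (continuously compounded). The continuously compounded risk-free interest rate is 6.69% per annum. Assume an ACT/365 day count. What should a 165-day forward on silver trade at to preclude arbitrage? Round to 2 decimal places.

£21.73 per troy ounce

Net carry = r + u − y = 0.0669 + 0.0209 − 0.0720 = 0.0158
F = S·e^((r+u−y)T) = 21.58 · e^(0.0158 × 165/365) = 21.58 · e^0.007142
= 21.58 × 1.007168 = £21.73 per troy ounce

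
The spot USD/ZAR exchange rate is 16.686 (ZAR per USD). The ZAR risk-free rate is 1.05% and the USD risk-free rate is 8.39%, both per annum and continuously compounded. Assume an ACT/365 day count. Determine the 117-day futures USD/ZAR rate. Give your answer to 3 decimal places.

16.298

F = S·e^((r_ZAR − r_USD)T) = 16.686 · e^((0.0105 − 0.0839) × 117/365)
= 16.686 · e^-0.023528 = 16.686 × 0.976747
F = 16.298 ZAR per USD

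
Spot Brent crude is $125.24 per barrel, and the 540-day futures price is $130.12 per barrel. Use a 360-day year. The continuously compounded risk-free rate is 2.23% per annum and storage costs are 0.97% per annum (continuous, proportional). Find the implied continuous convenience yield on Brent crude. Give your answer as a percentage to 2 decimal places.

F = S·e^((r+u−y)T) ⇒ (r+u−y) = ln(F/S)/T
ln(130.12/125.24) = 0.038225; /T ⇒ 0.025483
y = r + u − ln(F/S)/T = 0.0223 + 0.0097 − 0.025483 = 0.006517
y = 0.65%

0.65%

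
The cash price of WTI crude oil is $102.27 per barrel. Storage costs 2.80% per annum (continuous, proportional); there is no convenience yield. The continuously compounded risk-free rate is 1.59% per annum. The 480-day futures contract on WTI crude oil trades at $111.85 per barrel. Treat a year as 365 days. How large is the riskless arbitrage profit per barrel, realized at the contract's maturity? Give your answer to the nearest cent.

$3.50 per barrel

Fair futures: F* = S·e^(carry·T), with carry = (r + u) = 0.0159 + 0.0280 = 0.0439
F* = 102.27 · e^(0.0439 × 480/365) = 102.27 · e^0.057732 = 102.27 × 1.059431 = $108.3480
Market $111.85 > fair $108.3480: forward overpriced → cash-and-carry (buy spot, short the forward).
At maturity, profit = |F_mkt − F*| = |111.85 − 108.3480| = $3.50 per barrel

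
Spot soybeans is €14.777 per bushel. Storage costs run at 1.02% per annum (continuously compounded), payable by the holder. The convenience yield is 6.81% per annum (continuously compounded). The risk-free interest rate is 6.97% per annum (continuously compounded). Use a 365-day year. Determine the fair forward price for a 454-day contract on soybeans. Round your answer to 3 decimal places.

€14.995 per bushel

Net carry = r + u − y = 0.0697 + 0.0102 − 0.0681 = 0.0118
F = S·e^((r+u−y)T) = 14.777 · e^(0.0118 × 454/365) = 14.777 · e^0.014677
= 14.777 × 1.014785 = €14.995 per bushel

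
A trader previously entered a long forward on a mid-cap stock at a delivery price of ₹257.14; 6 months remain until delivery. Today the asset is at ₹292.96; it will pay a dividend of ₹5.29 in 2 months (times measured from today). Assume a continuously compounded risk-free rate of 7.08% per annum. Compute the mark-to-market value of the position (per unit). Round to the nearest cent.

₹39.54

PV(remaining dividends) I = 5.29·e^(−0.0708·2/12) = 5.2279
Current forward F = (S − I)·e^(rT) = (292.96 − 5.2279)·e^(0.0708·6/12) = 287.7321 × 1.036034 = 298.1002
Value (long) = (F − K)·e^(−rT) = (298.1002 − 257.14) × 0.965219 = 39.5356
Value = ₹39.54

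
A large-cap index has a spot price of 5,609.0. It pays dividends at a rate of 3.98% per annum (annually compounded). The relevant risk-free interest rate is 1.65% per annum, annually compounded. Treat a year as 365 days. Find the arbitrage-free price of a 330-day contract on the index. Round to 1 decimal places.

F = S · (1+r)^T / (1+q)^T
= 5609.0 × 1.014906 / 1.035916 = 5609.0 × 0.979718
F = 5,495.2

5,495.2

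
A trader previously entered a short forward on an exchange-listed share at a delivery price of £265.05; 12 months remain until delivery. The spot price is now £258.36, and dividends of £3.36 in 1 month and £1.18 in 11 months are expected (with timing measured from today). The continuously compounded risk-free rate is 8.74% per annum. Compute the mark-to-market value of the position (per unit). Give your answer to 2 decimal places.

PV(remaining dividends) I = 3.36·e^(−0.0874·1/12) + 1.18·e^(−0.0874·11/12) = 4.4248
Current forward F = (S − I)·e^(rT) = (258.36 − 4.4248)·e^(0.0874·12/12) = 253.9352 × 1.091333 = 277.1279
Value (long) = (F − K)·e^(−rT) = (277.1279 − 265.05) × 0.916310 = 11.0671
Short position value = −(long value) = -£11.07

-£11.07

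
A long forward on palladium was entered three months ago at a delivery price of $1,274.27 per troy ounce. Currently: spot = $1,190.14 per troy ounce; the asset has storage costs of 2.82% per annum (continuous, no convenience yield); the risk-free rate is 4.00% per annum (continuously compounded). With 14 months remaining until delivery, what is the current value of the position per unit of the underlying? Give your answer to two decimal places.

$13.78 per troy ounce

Current fair forward for the remaining 14 months: F = S·e^((r + u)·T), (r + u) = 0.0400 + 0.0282 = 0.0682
F = 1190.14 · e^(0.0682 × 14/12) = 1190.14 × 1.08281774 = 1288.7047
Value of long forward = (F − K)·e^(−rT) = (1288.7047 − 1274.27) · e^(−0.0400·14/12)
= 14.4347 × 0.95440548 = 13.78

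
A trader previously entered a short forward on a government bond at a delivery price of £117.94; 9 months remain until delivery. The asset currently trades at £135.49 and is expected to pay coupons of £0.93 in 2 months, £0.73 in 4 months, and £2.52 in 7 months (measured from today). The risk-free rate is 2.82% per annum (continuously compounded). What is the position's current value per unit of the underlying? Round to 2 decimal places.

PV(remaining coupons) I = 0.93·e^(−0.0282·2/12) + 0.73·e^(−0.0282·4/12) + 2.52·e^(−0.0282·7/12) = 4.1277
Current forward F = (S − I)·e^(rT) = (135.49 − 4.1277)·e^(0.0282·9/12) = 131.3623 × 1.021375 = 134.1702
Value (long) = (F − K)·e^(−rT) = (134.1702 − 117.94) × 0.979072 = 15.8905
Short position value = −(long value) = -£15.89

-£15.89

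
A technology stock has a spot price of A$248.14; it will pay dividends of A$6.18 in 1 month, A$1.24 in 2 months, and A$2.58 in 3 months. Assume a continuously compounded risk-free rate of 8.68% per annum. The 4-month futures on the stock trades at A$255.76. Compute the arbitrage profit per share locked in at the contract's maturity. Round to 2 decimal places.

PV(dividends) I = 6.18·e^(−0.0868·1/12) + 1.24·e^(−0.0868·2/12) + 2.58·e^(−0.0868·3/12) = 9.8823
Fair futures F* = (S − I)·e^(rT) = (248.14 − 9.8823)·e^0.028933 = 238.2577 × 1.029356 = 245.2520
Market A$255.76 > fair 245.2520: forward overpriced → cash-and-carry (borrow at r, buy the stock and collect the dividends, short the forward).
Profit at T = |F_mkt − F*| = |255.76 − 245.2520| = A$10.51 per share

A$10.51 per share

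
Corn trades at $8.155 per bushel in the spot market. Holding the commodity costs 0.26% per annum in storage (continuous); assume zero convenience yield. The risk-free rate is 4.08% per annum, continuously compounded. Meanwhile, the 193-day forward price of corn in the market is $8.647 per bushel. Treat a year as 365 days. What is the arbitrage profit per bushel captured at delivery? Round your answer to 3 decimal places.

$0.303 per bushel

Fair forward: F* = S·e^(carry·T), with carry = (r + u) = 0.0408 + 0.0026 = 0.0434
F* = 8.155 · e^(0.0434 × 193/365) = 8.155 · e^0.022948 = 8.155 × 1.023213 = $8.3443
Market $8.647 > fair $8.3443: forward overpriced → cash-and-carry (buy spot, short the forward).
At maturity, profit = |F_mkt − F*| = |8.647 − 8.3443| = $0.303 per bushel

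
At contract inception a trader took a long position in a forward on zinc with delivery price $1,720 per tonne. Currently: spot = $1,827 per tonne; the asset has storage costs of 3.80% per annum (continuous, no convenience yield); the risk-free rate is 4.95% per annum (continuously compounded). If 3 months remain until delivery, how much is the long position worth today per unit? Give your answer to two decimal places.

Current fair forward for the remaining 3 months: F = S·e^((r + u)·T), (r + u) = 0.0495 + 0.0380 = 0.0875
F = 1827 · e^(0.0875 × 3/12) = 1827 × 1.02211601 = 1867.4060
Value of long forward = (F − K)·e^(−rT) = (1867.4060 − 1720) · e^(−0.0495·3/12)
= 147.4060 × 0.98770126 = 145.59

$145.59 per tonne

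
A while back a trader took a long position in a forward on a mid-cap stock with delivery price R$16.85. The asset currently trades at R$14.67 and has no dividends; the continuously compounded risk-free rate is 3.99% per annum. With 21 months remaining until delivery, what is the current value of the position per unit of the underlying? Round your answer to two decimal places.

-R$1.04

Current fair forward for the remaining 21 months: F = S·e^(r·T), r = 0.0399
F = 14.67 · e^(0.0399 × 21/12) = 14.67 × 1.072321 = 15.7309
Value of long forward = (F − K)·e^(−rT) = (15.7309 − 16.85) · e^(−0.0399·21/12)
= -1.1191 × 0.932557 = -1.04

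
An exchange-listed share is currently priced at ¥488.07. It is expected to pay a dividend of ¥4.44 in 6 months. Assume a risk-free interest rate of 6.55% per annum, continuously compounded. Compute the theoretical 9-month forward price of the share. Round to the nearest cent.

PV(dividends) I = 4.44·e^(−0.0655·6/12)
I = 4.2969
F = (S − I)·e^(rT) = (488.07 − 4.2969) · e^(0.0655·9/12)
= 483.7731 · e^0.049125 = 483.7731 × 1.050352 = ¥508.13

¥508.13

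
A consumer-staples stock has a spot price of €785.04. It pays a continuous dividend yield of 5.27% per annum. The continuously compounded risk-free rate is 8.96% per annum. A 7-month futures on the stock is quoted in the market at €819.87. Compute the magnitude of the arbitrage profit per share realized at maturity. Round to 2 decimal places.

€17.75 per share

Fair futures: F* = S·e^(carry·T), with carry = (r − q) = 0.0896 − 0.0527 = 0.0369
F* = 785.04 · e^(0.0369 × 7/12) = 785.04 · e^0.021525 = 785.04 × 1.021758 = €802.1209
Market €819.87 > fair €802.1209: forward overpriced → cash-and-carry (buy spot, short the forward).
At maturity, profit = |F_mkt − F*| = |819.87 − 802.1209| = €17.75 per share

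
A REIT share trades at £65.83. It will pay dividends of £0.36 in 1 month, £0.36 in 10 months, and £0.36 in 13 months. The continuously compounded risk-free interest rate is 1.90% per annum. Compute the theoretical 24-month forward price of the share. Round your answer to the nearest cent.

£67.27

PV(dividends) I = 0.36·e^(−0.0190·1/12) + 0.36·e^(−0.0190·10/12) + 0.36·e^(−0.0190·13/12)
I = 0.3594 + 0.3543 + 0.3527 = 1.0664
F = (S − I)·e^(rT) = (65.83 − 1.0664) · e^(0.0190·24/12)
= 64.7636 · e^0.038000 = 64.7636 × 1.038731 = £67.27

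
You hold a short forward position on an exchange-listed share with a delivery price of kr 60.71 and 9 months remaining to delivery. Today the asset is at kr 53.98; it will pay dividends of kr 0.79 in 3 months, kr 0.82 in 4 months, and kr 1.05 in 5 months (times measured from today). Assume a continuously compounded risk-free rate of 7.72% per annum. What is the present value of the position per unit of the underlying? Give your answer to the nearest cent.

PV(remaining dividends) I = 0.79·e^(−0.0772·3/12) + 0.82·e^(−0.0772·4/12) + 1.05·e^(−0.0772·5/12) = 2.5908
Current forward F = (S − I)·e^(rT) = (53.98 − 2.5908)·e^(0.0772·9/12) = 51.3892 × 1.059609 = 54.4525
Value (long) = (F − K)·e^(−rT) = (54.4525 − 60.71) × 0.943744 = -5.9055
Short position value = −(long value) = kr 5.91

kr 5.91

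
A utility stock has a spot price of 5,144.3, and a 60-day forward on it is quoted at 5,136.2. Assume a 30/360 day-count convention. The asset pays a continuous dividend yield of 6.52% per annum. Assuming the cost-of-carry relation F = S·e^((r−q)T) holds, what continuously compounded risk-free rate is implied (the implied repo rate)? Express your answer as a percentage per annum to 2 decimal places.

5.57%

From F = S·e^((r−q)T): (r − q) = ln(F/S)/T
ln(5136.2/5144.3) = ln(0.998425) = -0.001576
(r − q) = -0.001576 / (60/360) = -0.009456
r = ln(F/S)/T + q = -0.009456 + 0.0652 = 0.055744
r = 5.57%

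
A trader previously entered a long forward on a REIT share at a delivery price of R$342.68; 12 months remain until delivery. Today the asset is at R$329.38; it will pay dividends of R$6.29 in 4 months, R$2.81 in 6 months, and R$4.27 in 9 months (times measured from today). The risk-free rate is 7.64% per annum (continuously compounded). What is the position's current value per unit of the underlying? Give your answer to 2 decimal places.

-R$0.96

PV(remaining dividends) I = 6.29·e^(−0.0764·4/12) + 2.81·e^(−0.0764·6/12) + 4.27·e^(−0.0764·9/12) = 12.8687
Current forward F = (S − I)·e^(rT) = (329.38 − 12.8687)·e^(0.0764·12/12) = 316.5113 × 1.079394 = 341.6404
Value (long) = (F − K)·e^(−rT) = (341.6404 − 342.68) × 0.926446 = -0.9631
Value = -R$0.96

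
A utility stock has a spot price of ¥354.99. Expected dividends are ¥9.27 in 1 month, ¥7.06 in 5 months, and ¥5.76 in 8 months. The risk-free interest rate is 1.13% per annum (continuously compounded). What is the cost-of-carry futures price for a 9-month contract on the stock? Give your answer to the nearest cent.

¥335.82

PV(dividends) I = 9.27·e^(−0.0113·1/12) + 7.06·e^(−0.0113·5/12) + 5.76·e^(−0.0113·8/12)
I = 9.2613 + 7.0268 + 5.7168 = 22.0049
F = (S − I)·e^(rT) = (354.99 − 22.0049) · e^(0.0113·9/12)
= 332.9851 · e^0.008475 = 332.9851 × 1.008511 = ¥335.82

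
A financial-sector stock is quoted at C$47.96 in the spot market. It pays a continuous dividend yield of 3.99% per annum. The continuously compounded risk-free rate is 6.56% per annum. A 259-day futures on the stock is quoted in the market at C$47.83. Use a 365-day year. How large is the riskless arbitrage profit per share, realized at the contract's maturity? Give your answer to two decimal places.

C$1.01 per share

Fair futures: F* = S·e^(carry·T), with carry = (r − q) = 0.0656 − 0.0399 = 0.0257
F* = 47.96 · e^(0.0257 × 259/365) = 47.96 · e^0.018236 = 47.96 × 1.018403 = C$48.8426
Market C$47.83 < fair C$48.8426: forward underpriced → reverse cash-and-carry (short spot, go long the forward).
At maturity, profit = |F_mkt − F*| = |47.83 − 48.8426| = C$1.01 per share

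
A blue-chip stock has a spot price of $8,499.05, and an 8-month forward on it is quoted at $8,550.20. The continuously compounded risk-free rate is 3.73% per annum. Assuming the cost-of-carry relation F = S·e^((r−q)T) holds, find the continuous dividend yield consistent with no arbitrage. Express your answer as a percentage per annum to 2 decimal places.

From F = S·e^((r−q)T): (r − q) = ln(F/S)/T
ln(8550.20/8499.05) = ln(1.006018) = 0.006000
(r − q) = 0.006000 / (8/12) = 0.009000
q = r − ln(F/S)/T = 0.0373 − 0.009000 = 0.028300
q = 2.83%

2.83%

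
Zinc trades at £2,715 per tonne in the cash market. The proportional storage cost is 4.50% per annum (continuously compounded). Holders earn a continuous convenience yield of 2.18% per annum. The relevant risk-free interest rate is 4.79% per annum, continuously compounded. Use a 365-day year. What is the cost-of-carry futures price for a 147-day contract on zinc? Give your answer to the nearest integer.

Net carry = r + u − y = 0.0479 + 0.0450 − 0.0218 = 0.0711
F = S·e^((r+u−y)T) = 2715 · e^(0.0711 × 147/365) = 2715 · e^0.028635
= 2715 × 1.029049 = £2,794 per tonne

£2,794 per tonne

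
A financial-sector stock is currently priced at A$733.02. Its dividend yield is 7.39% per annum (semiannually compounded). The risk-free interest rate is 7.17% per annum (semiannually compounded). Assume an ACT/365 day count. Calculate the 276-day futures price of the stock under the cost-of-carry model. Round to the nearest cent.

A$731.84

F = S · (1+r/2)^(2T) / (1+q/2)^(2T)
= 733.02 × 1.054712 / 1.056406 = 733.02 × 0.998396
F = A$731.84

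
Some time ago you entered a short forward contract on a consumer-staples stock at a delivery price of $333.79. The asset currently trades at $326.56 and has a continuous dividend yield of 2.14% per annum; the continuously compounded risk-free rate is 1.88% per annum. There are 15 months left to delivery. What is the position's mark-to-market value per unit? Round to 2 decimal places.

Current fair forward for the remaining 15 months: F = S·e^((r − q)·T), (r − q) = 0.0188 − 0.0214 = -0.0026
F = 326.56 · e^(-0.0026 × 15/12) = 326.56 × 0.996755 = 325.5003
Value of long forward = (F − K)·e^(−rT) = (325.5003 − 333.79) · e^(−0.0188·15/12)
= -8.2897 × 0.976774 = -8.10
Short position value = −(long value) = $8.10

$8.10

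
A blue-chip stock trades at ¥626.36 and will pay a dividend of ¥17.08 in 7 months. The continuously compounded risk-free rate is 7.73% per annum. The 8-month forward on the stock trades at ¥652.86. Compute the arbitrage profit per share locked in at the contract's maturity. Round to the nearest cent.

PV(dividends) I = 17.08·e^(−0.0773·7/12) = 16.3269
Fair forward F* = (S − I)·e^(rT) = (626.36 − 16.3269)·e^0.051533 = 610.0331 × 1.052884 = 642.2941
Market ¥652.86 > fair 642.2941: forward overpriced → cash-and-carry (borrow at r, buy the stock and collect the dividends, short the forward).
Profit at T = |F_mkt − F*| = |652.86 − 642.2941| = ¥10.57 per share

¥10.57 per share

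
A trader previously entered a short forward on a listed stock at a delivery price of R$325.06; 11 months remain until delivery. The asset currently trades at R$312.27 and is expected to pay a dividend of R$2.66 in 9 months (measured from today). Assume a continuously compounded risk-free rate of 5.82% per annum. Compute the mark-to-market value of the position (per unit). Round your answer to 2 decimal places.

-R$1.55

PV(remaining dividends) I = 2.66·e^(−0.0582·9/12) = 2.5464
Current forward F = (S − I)·e^(rT) = (312.27 − 2.5464)·e^(0.0582·11/12) = 309.7236 × 1.054799 = 326.6961
Value (long) = (F − K)·e^(−rT) = (326.6961 − 325.06) × 0.948048 = 1.5511
Short position value = −(long value) = -R$1.55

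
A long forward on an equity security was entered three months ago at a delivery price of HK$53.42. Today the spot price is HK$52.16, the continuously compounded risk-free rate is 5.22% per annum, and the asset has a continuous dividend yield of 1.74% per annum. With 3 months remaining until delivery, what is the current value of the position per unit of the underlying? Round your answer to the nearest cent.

-HK$0.79

Current fair forward for the remaining 3 months: F = S·e^((r − q)·T), (r − q) = 0.0522 − 0.0174 = 0.0348
F = 52.16 · e^(0.0348 × 3/12) = 52.16 × 1.008738 = 52.6158
Value of long forward = (F − K)·e^(−rT) = (52.6158 − 53.42) · e^(−0.0522·3/12)
= -0.8042 × 0.987035 = -0.79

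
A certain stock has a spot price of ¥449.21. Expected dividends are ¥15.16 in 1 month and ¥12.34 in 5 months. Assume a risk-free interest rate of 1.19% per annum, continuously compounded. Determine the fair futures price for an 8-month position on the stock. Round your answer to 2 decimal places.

PV(dividends) I = 15.16·e^(−0.0119·1/12) + 12.34·e^(−0.0119·5/12)
I = 15.1450 + 12.2790 = 27.4240
F = (S − I)·e^(rT) = (449.21 − 27.4240) · e^(0.0119·8/12)
= 421.7860 · e^0.007933 = 421.7860 × 1.007965 = ¥425.15

¥425.15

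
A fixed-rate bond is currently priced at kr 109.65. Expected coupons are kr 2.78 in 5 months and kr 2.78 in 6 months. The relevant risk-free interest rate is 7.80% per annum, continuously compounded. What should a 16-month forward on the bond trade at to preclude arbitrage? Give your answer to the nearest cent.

kr 115.71

PV(coupons) I = 2.78·e^(−0.0780·5/12) + 2.78·e^(−0.0780·6/12)
I = 2.6911 + 2.6737 = 5.3648
F = (S − I)·e^(rT) = (109.65 − 5.3648) · e^(0.0780·16/12)
= 104.2852 · e^0.104000 = 104.2852 × 1.109600 = kr 115.71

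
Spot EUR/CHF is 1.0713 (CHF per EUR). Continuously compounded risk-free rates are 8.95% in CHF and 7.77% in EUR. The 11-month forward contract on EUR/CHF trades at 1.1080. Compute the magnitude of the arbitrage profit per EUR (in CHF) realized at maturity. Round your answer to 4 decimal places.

Fair forward: F* = S·e^(carry·T), with carry = (r_CHF − r_EUR) = 0.0895 − 0.0777 = 0.0118
F* = 1.0713 · e^(0.0118 × 11/12) = 1.0713 · e^0.010817 = 1.0713 × 1.010876 = 1.0830
Market 1.1080 > fair 1.0830: forward overpriced → cash-and-carry (buy spot, short the forward).
At maturity, profit = |F_mkt − F*| = |1.1080 − 1.0830| = 0.0250 per EUR (in CHF)

0.0250 per EUR (in CHF)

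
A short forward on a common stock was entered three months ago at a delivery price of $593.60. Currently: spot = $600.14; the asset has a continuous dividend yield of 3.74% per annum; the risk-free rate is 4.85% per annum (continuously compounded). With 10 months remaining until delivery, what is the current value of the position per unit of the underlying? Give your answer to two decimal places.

Current fair forward for the remaining 10 months: F = S·e^((r − q)·T), (r − q) = 0.0485 − 0.0374 = 0.0111
F = 600.14 · e^(0.0111 × 10/12) = 600.14 × 1.009293 = 605.7171
Value of long forward = (F − K)·e^(−rT) = (605.7171 − 593.60) · e^(−0.0485·10/12)
= 12.1171 × 0.960389 = 11.64
Short position value = −(long value) = -$11.64

-$11.64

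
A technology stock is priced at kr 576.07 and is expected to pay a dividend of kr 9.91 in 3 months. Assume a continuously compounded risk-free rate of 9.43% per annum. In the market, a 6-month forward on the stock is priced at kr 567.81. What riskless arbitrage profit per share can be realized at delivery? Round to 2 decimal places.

PV(dividends) I = 9.91·e^(−0.0943·3/12) = 9.6791
Fair forward F* = (S − I)·e^(rT) = (576.07 − 9.6791)·e^0.047150 = 566.3909 × 1.048279 = 593.7357
Market kr 567.81 < fair 593.7357: forward underpriced → reverse cash-and-carry (short the stock, invest proceeds at r, pay the dividends, go long the forward).
Profit at T = |F_mkt − F*| = |567.81 − 593.7357| = kr 25.93 per share

kr 25.93 per share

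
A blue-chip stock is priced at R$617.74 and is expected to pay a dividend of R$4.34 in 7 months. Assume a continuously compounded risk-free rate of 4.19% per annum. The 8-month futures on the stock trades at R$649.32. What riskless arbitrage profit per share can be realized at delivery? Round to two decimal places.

PV(dividends) I = 4.34·e^(−0.0419·7/12) = 4.2352
Fair futures F* = (S − I)·e^(rT) = (617.74 − 4.2352)·e^0.027933 = 613.5048 × 1.028327 = 630.8836
Market R$649.32 > fair 630.8836: forward overpriced → cash-and-carry (borrow at r, buy the stock and collect the dividends, short the forward).
Profit at T = |F_mkt − F*| = |649.32 − 630.8836| = R$18.44 per share

R$18.44 per share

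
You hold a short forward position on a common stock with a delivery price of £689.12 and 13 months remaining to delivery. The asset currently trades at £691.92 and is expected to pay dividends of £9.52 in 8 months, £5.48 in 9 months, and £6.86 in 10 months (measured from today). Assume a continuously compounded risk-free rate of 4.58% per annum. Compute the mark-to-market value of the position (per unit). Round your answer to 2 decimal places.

-£15.03

PV(remaining dividends) I = 9.52·e^(−0.0458·8/12) + 5.48·e^(−0.0458·9/12) + 6.86·e^(−0.0458·10/12) = 21.1318
Current forward F = (S − I)·e^(rT) = (691.92 − 21.1318)·e^(0.0458·13/12) = 670.7882 × 1.050868 = 704.9099
Value (long) = (F − K)·e^(−rT) = (704.9099 − 689.12) × 0.951594 = 15.0256
Short position value = −(long value) = -£15.03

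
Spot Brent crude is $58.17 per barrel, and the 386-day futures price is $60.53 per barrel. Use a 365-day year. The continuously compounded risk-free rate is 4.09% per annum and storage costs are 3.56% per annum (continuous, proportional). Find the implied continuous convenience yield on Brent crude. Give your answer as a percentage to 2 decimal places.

F = S·e^((r+u−y)T) ⇒ (r+u−y) = ln(F/S)/T
ln(60.53/58.17) = 0.039769; /T ⇒ 0.037605
y = r + u − ln(F/S)/T = 0.0409 + 0.0356 − 0.037605 = 0.038895
y = 3.89%

3.89%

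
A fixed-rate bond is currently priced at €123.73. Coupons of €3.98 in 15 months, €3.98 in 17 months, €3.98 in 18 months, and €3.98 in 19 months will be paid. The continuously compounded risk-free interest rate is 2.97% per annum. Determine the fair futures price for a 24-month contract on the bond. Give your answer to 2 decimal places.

PV(coupons) I = 3.98·e^(−0.0297·15/12) + 3.98·e^(−0.0297·17/12) + 3.98·e^(−0.0297·18/12) + 3.98·e^(−0.0297·19/12)
I = 3.8350 + 3.8160 + 3.8066 + 3.7972 = 15.2548
F = (S − I)·e^(rT) = (123.73 − 15.2548) · e^(0.0297·24/12)
= 108.4752 · e^0.059400 = 108.4752 × 1.061200 = €115.11

€115.11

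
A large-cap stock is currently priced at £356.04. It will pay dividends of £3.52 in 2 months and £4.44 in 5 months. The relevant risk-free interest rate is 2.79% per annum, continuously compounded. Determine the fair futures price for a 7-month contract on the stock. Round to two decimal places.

PV(dividends) I = 3.52·e^(−0.0279·2/12) + 4.44·e^(−0.0279·5/12)
I = 3.5037 + 4.3887 = 7.8924
F = (S − I)·e^(rT) = (356.04 − 7.8924) · e^(0.0279·7/12)
= 348.1476 · e^0.016275 = 348.1476 × 1.016408 = £353.86

£353.86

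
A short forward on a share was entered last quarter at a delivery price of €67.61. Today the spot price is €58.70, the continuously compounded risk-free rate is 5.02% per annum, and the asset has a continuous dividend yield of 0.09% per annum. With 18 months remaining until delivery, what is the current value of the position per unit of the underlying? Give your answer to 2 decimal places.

€4.09

Current fair forward for the remaining 18 months: F = S·e^((r − q)·T), (r − q) = 0.0502 − 0.0009 = 0.0493
F = 58.70 · e^(0.0493 × 18/12) = 58.70 × 1.076753 = 63.2054
Value of long forward = (F − K)·e^(−rT) = (63.2054 − 67.61) · e^(−0.0502·18/12)
= -4.4046 × 0.927465 = -4.09
Short position value = −(long value) = €4.09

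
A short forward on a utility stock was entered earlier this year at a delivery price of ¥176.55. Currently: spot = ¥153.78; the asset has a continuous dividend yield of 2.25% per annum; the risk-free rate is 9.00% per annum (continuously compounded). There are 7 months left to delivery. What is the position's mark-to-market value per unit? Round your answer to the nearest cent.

¥15.75

Current fair forward for the remaining 7 months: F = S·e^((r − q)·T), (r − q) = 0.0900 − 0.0225 = 0.0675
F = 153.78 · e^(0.0675 × 7/12) = 153.78 × 1.040160 = 159.9558
Value of long forward = (F − K)·e^(−rT) = (159.9558 − 176.55) · e^(−0.0900·7/12)
= -16.5942 × 0.948854 = -15.75
Short position value = −(long value) = ¥15.75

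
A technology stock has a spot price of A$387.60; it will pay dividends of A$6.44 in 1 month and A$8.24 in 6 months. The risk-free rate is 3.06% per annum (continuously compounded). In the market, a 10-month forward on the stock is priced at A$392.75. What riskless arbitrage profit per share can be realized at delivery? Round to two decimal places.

A$10.05 per share

PV(dividends) I = 6.44·e^(−0.0306·1/12) + 8.24·e^(−0.0306·6/12) = 14.5385
Fair forward F* = (S − I)·e^(rT) = (387.60 − 14.5385)·e^0.025500 = 373.0615 × 1.025828 = 382.6969
Market A$392.75 > fair 382.6969: forward overpriced → cash-and-carry (borrow at r, buy the stock and collect the dividends, short the forward).
Profit at T = |F_mkt − F*| = |392.75 − 382.6969| = A$10.05 per share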